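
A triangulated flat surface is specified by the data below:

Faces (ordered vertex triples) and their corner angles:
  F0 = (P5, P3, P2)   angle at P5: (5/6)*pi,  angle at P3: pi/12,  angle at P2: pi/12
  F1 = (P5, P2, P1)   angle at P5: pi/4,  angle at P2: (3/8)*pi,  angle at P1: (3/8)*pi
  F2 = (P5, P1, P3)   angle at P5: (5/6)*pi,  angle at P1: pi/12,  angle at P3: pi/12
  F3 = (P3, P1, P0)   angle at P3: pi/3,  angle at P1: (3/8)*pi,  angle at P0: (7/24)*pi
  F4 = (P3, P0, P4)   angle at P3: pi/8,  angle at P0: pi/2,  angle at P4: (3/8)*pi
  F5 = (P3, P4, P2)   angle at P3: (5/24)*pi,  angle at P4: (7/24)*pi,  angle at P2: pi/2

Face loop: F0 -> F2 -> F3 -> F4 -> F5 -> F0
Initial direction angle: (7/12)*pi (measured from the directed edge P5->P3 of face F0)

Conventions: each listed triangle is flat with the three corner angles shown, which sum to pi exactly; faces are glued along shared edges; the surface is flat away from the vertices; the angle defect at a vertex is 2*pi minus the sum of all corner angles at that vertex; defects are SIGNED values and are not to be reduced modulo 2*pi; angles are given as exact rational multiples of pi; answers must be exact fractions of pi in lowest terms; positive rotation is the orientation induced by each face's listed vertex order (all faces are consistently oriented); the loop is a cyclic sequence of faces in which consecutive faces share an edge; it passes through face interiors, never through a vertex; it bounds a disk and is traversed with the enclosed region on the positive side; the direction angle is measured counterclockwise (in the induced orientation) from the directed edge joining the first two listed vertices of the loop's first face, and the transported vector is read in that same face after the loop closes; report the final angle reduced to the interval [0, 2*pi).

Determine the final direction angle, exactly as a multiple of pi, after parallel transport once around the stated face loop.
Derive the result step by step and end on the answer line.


enclosed vertex P3: corner angles sum to (5/6)*pi, defect = 2*pi - (5/6)*pi = (7/6)*pi
summing the enclosed defects onto the initial angle, mod 2*pi in the induced orientation:
final angle = (7/12)*pi + (7/6)*pi = (7/4)*pi (mod 2*pi)

Answer: final direction angle = (7/4)*pi


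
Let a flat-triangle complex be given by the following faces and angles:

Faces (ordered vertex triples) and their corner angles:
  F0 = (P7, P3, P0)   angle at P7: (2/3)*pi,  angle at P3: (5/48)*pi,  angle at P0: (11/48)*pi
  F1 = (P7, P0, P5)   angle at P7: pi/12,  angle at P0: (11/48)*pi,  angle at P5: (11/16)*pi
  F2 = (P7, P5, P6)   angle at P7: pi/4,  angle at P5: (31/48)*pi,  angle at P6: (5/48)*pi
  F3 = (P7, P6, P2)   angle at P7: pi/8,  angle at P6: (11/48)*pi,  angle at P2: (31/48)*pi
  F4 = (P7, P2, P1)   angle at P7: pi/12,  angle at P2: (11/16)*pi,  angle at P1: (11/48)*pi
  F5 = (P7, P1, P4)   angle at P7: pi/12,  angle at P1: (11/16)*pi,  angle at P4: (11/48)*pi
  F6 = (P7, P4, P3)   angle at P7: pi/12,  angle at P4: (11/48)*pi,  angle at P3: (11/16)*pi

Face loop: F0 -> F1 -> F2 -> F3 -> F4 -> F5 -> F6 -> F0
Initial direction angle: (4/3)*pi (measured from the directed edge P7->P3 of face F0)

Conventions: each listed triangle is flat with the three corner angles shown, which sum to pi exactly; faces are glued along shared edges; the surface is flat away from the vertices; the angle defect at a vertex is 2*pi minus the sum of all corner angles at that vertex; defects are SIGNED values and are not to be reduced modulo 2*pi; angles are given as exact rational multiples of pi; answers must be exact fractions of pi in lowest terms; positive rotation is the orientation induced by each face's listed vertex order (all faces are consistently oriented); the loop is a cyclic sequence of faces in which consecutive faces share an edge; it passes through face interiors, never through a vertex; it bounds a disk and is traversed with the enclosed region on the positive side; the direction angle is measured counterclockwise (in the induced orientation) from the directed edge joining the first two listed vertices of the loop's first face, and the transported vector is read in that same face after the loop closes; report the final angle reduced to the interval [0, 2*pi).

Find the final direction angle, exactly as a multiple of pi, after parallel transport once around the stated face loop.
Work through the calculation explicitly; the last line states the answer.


enclosed vertex P7: corner angles sum to (11/8)*pi, defect = 2*pi - (11/8)*pi = (5/8)*pi
the final direction is the initial angle plus the enclosed defects, taken mod 2*pi in the induced orientation
final angle = (4/3)*pi + (5/8)*pi = (47/24)*pi (mod 2*pi)

Answer: final direction angle = (47/24)*pi


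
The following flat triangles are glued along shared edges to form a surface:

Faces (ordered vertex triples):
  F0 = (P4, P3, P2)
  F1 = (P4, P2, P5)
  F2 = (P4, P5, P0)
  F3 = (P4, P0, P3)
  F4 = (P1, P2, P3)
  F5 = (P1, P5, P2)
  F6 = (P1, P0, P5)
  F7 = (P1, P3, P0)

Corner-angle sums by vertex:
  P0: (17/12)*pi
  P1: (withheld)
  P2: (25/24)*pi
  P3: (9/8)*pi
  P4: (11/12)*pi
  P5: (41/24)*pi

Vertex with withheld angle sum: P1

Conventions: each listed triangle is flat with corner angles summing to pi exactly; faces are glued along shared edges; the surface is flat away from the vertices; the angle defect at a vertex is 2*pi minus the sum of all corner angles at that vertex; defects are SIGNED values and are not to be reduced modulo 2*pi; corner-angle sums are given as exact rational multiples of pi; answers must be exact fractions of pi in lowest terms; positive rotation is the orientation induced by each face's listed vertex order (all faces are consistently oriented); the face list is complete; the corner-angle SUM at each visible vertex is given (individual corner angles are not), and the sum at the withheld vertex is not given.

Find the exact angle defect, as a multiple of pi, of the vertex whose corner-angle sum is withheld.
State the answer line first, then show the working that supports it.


Answer: defect(P1) = (5/24)*pi

V = 6, E = 12, F = 8; chi = V - E + F = 2
Gauss-Bonnet: total defect = 2*pi*chi = 4*pi; visible defects sum to (91/24)*pi


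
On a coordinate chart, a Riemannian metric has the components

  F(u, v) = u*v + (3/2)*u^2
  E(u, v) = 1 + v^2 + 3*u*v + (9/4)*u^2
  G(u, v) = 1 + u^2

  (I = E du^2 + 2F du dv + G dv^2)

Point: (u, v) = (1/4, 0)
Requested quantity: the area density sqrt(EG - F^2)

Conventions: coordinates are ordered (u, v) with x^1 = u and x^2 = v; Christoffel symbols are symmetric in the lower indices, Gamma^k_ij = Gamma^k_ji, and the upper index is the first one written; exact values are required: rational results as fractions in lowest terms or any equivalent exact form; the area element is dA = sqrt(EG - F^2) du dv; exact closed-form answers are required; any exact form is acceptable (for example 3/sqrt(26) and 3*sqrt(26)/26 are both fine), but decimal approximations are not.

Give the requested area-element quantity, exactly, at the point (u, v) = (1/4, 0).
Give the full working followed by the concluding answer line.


E = 73/64, F = 3/32, G = 17/16; EG - F^2 = 77/64

Answer: sqrt(EG - F^2) = sqrt(77)/8


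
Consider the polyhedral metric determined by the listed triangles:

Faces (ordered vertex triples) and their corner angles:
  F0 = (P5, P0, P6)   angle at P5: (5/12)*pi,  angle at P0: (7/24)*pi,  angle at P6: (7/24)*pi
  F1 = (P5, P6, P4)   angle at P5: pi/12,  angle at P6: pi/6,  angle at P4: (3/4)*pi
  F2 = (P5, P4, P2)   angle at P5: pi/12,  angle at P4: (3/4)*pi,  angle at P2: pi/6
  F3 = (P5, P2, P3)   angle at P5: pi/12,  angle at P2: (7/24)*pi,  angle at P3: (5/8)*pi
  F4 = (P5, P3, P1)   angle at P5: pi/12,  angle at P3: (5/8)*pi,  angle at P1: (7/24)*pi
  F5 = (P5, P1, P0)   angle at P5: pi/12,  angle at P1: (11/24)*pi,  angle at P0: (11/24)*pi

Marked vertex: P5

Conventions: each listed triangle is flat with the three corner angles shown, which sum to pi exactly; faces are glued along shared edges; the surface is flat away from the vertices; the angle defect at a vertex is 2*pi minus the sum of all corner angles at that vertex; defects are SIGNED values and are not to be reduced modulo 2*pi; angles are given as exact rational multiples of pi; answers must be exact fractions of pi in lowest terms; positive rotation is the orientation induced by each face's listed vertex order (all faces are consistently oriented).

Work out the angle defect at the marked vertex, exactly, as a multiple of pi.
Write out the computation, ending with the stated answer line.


Sum of corner angles at P5: (5/6)*pi
defect = 2*pi - (5/6)*pi

Answer: defect(P5) = (7/6)*pi


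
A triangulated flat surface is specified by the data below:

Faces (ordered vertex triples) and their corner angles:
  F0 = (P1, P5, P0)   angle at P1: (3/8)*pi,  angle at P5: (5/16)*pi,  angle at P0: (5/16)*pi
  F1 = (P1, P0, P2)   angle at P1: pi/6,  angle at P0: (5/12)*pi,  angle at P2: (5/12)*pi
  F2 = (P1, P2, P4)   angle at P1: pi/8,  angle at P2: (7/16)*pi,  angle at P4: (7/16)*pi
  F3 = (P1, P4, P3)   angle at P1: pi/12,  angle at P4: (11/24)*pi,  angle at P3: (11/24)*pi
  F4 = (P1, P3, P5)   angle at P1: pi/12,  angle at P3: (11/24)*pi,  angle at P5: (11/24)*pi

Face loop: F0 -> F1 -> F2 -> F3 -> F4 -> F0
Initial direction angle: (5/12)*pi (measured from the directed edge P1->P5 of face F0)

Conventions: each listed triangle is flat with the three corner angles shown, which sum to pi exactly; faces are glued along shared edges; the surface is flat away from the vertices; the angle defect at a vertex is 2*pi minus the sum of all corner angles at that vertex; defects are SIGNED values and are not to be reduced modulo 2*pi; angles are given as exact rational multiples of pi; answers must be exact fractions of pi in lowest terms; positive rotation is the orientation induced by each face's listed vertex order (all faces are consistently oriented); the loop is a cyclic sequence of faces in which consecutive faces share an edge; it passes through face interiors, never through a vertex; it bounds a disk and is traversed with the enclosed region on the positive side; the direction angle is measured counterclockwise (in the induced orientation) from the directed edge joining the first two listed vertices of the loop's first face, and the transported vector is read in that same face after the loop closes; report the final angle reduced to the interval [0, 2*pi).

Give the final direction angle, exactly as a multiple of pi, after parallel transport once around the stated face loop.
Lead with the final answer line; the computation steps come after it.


Answer: final direction angle = (19/12)*pi

enclosed vertex P1: corner angles sum to (5/6)*pi, defect = 2*pi - (5/6)*pi = (7/6)*pi
by Gauss-Bonnet the loop rotates the vector by the enclosed defect sum (positive orientation, mod 2*pi)
final angle = (5/12)*pi + (7/6)*pi = (19/12)*pi (mod 2*pi)


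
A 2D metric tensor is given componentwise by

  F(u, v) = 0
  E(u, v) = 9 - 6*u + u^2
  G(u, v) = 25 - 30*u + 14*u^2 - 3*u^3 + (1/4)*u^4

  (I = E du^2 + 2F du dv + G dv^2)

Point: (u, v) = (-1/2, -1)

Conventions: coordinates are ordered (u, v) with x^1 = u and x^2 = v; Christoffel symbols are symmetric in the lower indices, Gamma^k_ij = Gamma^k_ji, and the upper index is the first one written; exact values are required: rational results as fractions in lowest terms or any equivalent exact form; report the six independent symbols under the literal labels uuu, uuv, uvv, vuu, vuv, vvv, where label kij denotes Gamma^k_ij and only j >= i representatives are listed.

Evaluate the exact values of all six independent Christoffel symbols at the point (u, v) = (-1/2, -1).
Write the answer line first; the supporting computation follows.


Answer: Gamma_uuu = -2/7, Gamma_uuv = 0, Gamma_uvv = 53/28, Gamma_vuu = 0, Gamma_vuv = -28/53, Gamma_vvv = 0

E = 49/4, F = 0, G = 2809/64 at the point
E_u = -7, E_v = 0, F_u = 0, F_v = 0, G_u = -371/8, G_v = 0
EG - F^2 = 137641/256;  g^inv = (256/137641) * [[2809/64, 0], [0, 49/4]]
first-kind symbols [ij,l] = (1/2)(d_i g_jl + d_j g_il - d_l g_ij): [uu,u] = E_u/2 = -7/2, [uu,v] = F_u - E_v/2 = 0, [uv,u] = E_v/2 = 0, [uv,v] = G_u/2 = -371/16, [vv,u] = F_v - G_u/2 = 371/16, [vv,v] = G_v/2 = 0
Gamma^u_ij = (G*[ij,u] - F*[ij,v])/(EG - F^2), Gamma^v_ij = (E*[ij,v] - F*[ij,u])/(EG - F^2)


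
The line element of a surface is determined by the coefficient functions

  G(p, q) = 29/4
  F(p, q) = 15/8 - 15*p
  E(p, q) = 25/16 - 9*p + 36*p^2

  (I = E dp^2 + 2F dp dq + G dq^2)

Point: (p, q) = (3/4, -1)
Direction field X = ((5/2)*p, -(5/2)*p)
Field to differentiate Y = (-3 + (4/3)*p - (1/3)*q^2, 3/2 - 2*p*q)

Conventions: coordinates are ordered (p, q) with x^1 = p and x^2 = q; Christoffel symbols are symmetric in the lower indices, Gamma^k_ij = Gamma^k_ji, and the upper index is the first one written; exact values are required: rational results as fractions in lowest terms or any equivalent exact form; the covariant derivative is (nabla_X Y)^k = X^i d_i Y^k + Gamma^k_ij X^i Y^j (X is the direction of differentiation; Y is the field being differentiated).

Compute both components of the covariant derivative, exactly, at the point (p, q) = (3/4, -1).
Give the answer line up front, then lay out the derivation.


Answer: (nabla_X Y)^p = -4595/1364, (nabla_X Y)^q = 52605/5456

E = 241/16, F = -75/8, G = 29/4 at the point
E_p = 45, E_q = 0, F_p = -15, F_q = 0, G_p = 0, G_q = 0
EG - F^2 = 341/16;  g^inv = (16/341) * [[29/4, 75/8], [75/8, 241/16]]
first-kind symbols [ij,l] = (1/2)(d_i g_jl + d_j g_il - d_l g_ij): [pp,p] = E_p/2 = 45/2, [pp,q] = F_p - E_q/2 = -15, [pq,p] = E_q/2 = 0, [pq,q] = G_p/2 = 0, [qq,p] = F_q - G_p/2 = 0, [qq,q] = G_q/2 = 0
Gamma^p_ij = (G*[ij,p] - F*[ij,q])/(EG - F^2), Gamma^q_ij = (E*[ij,q] - F*[ij,p])/(EG - F^2)
Gamma_ppp = 360/341, Gamma_ppq = 0, Gamma_pqq = 0, Gamma_qpp = -240/341, Gamma_qpq = 0, Gamma_qqq = 0
X = (15/8, -15/8), Y = (-7/3, 3) at the point


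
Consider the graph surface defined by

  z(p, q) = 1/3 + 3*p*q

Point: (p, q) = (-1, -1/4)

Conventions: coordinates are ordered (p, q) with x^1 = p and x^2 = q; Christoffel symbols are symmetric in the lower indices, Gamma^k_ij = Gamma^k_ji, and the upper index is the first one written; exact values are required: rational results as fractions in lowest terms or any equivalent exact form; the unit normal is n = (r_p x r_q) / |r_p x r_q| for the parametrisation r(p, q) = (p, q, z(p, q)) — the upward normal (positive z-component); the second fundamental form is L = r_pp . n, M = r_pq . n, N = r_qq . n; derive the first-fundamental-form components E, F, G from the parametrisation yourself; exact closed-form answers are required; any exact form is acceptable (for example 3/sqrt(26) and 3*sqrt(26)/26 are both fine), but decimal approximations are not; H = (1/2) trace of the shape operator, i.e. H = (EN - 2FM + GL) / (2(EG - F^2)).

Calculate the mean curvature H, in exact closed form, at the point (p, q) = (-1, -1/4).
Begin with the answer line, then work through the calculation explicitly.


Answer: H = -432/2197

z_p = -3/4, z_q = -3, z_pp = 0, z_pq = 3, z_qq = 0
E = 25/16, F = 9/4, G = 10; answer radicand W^2 = 169/16
unnormalised second-form numerators: l = 0, m = 3, n = 0; L = l/sqrt(169/16), and similarly M = m/sqrt(W^2), N = n/sqrt(W^2)
H = (E*n - 2*F*m + G*l) / (2*(EG - F^2)*sqrt(W^2)); E*n - 2*F*m + G*l = -27/2, EG - F^2 = 169/16, so H = (-108/169)/sqrt(169/16)


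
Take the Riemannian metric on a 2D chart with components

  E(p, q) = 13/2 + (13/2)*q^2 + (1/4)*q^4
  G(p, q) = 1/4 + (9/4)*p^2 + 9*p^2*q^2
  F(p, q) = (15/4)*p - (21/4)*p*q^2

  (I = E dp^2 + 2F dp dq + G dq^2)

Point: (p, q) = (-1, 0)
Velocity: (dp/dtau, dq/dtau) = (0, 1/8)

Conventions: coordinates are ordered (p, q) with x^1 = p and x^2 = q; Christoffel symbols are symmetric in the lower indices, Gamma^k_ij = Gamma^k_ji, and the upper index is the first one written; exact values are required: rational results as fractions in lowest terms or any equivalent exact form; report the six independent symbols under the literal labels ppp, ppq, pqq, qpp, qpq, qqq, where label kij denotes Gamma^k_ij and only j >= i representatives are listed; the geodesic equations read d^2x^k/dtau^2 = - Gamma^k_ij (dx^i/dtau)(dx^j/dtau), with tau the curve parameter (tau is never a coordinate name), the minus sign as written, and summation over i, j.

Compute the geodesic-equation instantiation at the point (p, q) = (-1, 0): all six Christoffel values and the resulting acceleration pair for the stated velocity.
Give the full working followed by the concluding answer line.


E = 13/2, F = -15/4, G = 5/2 at the point
E_p = 0, E_q = 0, F_p = 15/4, F_q = 0, G_p = -9/2, G_q = 0
EG - F^2 = 35/16;  g^inv = (16/35) * [[5/2, 15/4], [15/4, 13/2]]
first-kind symbols [ij,l] = (1/2)(d_i g_jl + d_j g_il - d_l g_ij): [pp,p] = E_p/2 = 0, [pp,q] = F_p - E_q/2 = 15/4, [pq,p] = E_q/2 = 0, [pq,q] = G_p/2 = -9/4, [qq,p] = F_q - G_p/2 = 9/4, [qq,q] = G_q/2 = 0
Gamma^p_ij = (G*[ij,p] - F*[ij,q])/(EG - F^2), Gamma^q_ij = (E*[ij,q] - F*[ij,p])/(EG - F^2)
Gamma_ppp = 45/7, Gamma_ppq = -27/7, Gamma_pqq = 18/7, Gamma_qpp = 78/7, Gamma_qpq = -234/35, Gamma_qqq = 27/7
d^2p/dtau^2 = -(Gamma_ppp*(0)^2 + 2*Gamma_ppq*(0)*(1/8) + Gamma_pqq*(1/8)^2) = -9/224
d^2q/dtau^2 = -(Gamma_qpp*(0)^2 + 2*Gamma_qpq*(0)*(1/8) + Gamma_qqq*(1/8)^2) = -27/448

Answer: Gamma_ppp = 45/7, Gamma_ppq = -27/7, Gamma_pqq = 18/7, Gamma_qpp = 78/7, Gamma_qpq = -234/35, Gamma_qqq = 27/7; accelerations (d^2p/dtau^2, d^2q/dtau^2) = (-9/224, -27/448)


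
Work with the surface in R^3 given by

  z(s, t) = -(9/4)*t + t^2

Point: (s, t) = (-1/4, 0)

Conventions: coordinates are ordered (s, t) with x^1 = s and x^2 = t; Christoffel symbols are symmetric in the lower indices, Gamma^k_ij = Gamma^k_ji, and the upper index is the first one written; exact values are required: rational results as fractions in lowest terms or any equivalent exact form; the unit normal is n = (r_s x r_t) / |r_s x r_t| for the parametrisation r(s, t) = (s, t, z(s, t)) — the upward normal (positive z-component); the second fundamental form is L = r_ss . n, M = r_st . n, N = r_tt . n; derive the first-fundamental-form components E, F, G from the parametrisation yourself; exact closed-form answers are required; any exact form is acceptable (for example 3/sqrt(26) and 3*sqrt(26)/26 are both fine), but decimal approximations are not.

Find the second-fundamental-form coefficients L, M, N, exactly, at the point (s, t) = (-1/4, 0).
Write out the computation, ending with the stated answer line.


z_s = 0, z_t = -9/4, z_ss = 0, z_st = 0, z_tt = 2
E = 1, F = 0, G = 97/16; answer radicand W^2 = 97/16
unnormalised second-form numerators: l = 0, m = 0, n = 2; L = l/sqrt(97/16), and similarly M = m/sqrt(W^2), N = n/sqrt(W^2)

Answer: L = 0, M = 0, N = 8*sqrt(97)/97


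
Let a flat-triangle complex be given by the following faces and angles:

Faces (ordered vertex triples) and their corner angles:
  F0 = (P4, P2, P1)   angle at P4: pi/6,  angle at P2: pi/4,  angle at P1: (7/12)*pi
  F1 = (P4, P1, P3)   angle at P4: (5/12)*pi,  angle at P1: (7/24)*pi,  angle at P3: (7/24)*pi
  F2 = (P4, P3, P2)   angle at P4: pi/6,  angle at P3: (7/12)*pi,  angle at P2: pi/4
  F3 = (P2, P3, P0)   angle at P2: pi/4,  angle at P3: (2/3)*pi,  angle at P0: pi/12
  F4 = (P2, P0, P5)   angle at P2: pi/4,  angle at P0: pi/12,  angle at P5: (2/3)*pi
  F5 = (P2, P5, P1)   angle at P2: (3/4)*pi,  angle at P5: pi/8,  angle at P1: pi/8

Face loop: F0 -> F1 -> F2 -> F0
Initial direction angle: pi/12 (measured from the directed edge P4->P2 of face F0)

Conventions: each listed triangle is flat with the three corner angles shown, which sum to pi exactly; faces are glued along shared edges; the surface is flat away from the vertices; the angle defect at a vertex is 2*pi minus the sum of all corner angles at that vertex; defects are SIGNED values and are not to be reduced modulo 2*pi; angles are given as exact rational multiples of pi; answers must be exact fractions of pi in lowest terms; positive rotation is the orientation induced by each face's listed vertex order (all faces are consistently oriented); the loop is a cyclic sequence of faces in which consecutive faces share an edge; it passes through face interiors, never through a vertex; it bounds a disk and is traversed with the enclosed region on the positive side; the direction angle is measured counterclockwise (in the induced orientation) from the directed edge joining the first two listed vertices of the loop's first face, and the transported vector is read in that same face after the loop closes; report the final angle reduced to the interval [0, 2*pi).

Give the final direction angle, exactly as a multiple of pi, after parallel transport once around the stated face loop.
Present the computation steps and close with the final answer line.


enclosed vertex P4: corner angles sum to (3/4)*pi, defect = 2*pi - (3/4)*pi = (5/4)*pi
transport around the loop rotates by the sum of enclosed defects; add to the initial angle mod 2*pi
final angle = pi/12 + (5/4)*pi = (4/3)*pi (mod 2*pi)

Answer: final direction angle = (4/3)*pi


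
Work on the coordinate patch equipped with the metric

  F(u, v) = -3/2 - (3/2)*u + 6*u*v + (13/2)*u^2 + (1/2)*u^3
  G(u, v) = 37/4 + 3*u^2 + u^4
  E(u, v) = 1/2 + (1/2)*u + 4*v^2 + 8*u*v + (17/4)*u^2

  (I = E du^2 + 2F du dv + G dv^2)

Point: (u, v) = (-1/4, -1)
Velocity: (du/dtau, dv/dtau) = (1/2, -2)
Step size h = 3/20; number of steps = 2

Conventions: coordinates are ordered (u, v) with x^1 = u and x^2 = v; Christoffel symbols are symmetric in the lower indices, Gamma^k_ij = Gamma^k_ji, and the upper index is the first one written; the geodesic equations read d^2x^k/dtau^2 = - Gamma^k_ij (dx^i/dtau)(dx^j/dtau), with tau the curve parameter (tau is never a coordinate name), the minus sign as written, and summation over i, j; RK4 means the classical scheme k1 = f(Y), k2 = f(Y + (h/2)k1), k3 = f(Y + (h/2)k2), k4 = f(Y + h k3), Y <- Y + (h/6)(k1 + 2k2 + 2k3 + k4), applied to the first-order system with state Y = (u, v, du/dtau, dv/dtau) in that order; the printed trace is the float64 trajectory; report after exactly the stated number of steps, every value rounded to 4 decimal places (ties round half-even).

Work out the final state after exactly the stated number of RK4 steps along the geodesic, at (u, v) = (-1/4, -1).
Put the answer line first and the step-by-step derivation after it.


Answer: u = -0.1333, v = -1.5983, du/dtau = 0.2983, dv/dtau = -1.9911

f(Y) = (du/dtau, dv/dtau, -Gamma^u_ij Y'^i Y'^j, -Gamma^v_ij Y'^i Y'^j) with the Gammas evaluated at the stage position; h = 0.150000; intermediate values shown to 6 dp
step 0: u = -0.2500, v = -1.0000, du/dtau = 0.5000, dv/dtau = -2.0000
step 1:
  k1: at (u, v) = (-0.250000, -1.000000), (du/dtau, dv/dtau) = (0.500000, -2.000000); Gamma_uuu = -0.661239, Gamma_uuv = -0.750464, Gamma_uvv = -0.109278, Gamma_vuu = -0.544921, Gamma_vuv = -0.021269, Gamma_vvv = 0.008952; k1 = (0.500000, -2.000000, -0.898506, 0.057883)
  k2: at (u, v) = (-0.212500, -1.150000), (du/dtau, dv/dtau) = (0.432612, -1.995659); Gamma_uuu = -0.629604, Gamma_uuv = -0.693964, Gamma_uvv = -0.079315, Gamma_vuu = -0.562828, Gamma_vuv = -0.027542, Gamma_vvv = 0.004847; k2 = (0.432612, -1.995659, -0.764545, 0.038473)
  k3: at (u, v) = (-0.217554, -1.149674), (du/dtau, dv/dtau) = (0.442659, -1.997115); Gamma_uuu = -0.624161, Gamma_uuv = -0.691976, Gamma_uvv = -0.080640, Gamma_vuu = -0.563475, Gamma_vuv = -0.025296, Gamma_vvv = 0.005404; k3 = (0.442659, -1.997115, -0.779537, 0.044132)
  k4: at (u, v) = (-0.183601, -1.299567), (du/dtau, dv/dtau) = (0.383069, -1.993380); Gamma_uuu = -0.594858, Gamma_uuv = -0.642321, Gamma_uvv = -0.058546, Gamma_vuu = -0.582676, Gamma_vuv = -0.031165, Gamma_vvv = 0.002648; k4 = (0.383069, -1.993380, -0.661030, 0.027385)
  Y <- Y + (h/6)(k1 + 2k2 + 2k3 + k4): u = -0.1842, v = -1.2995, du/dtau = 0.3838, dv/dtau = -1.9937
step 2:
  k1: at (u, v) = (-0.184160, -1.299473), (du/dtau, dv/dtau) = (0.383807, -1.993738); Gamma_uuu = -0.594327, Gamma_uuv = -0.642144, Gamma_uvv = -0.058686, Gamma_vuu = -0.582738, Gamma_vuv = -0.030923, Gamma_vvv = 0.002694; k1 = (0.383807, -1.993738, -0.661928, 0.027807)
  k2: at (u, v) = (-0.155374, -1.449004), (du/dtau, dv/dtau) = (0.334163, -1.991653); Gamma_uuu = -0.565268, Gamma_uuv = -0.597609, Gamma_uvv = -0.042788, Gamma_vuu = -0.603357, Gamma_vuv = -0.035486, Gamma_vvv = 0.001097; k2 = (0.334163, -1.991653, -0.562612, 0.015789)
  k3: at (u, v) = (-0.159097, -1.448847), (du/dtau, dv/dtau) = (0.341612, -1.992554); Gamma_uuu = -0.561806, Gamma_uuv = -0.596371, Gamma_uvv = -0.043609, Gamma_vuu = -0.603859, Gamma_vuv = -0.033866, Gamma_vvv = 0.001329; k3 = (0.341612, -1.992554, -0.573172, 0.019090)
  k4: at (u, v) = (-0.132918, -1.598356), (du/dtau, dv/dtau) = (0.297832, -1.990875); Gamma_uuu = -0.535393, Gamma_uuv = -0.556984, Gamma_uvv = -0.031711, Gamma_vuu = -0.625530, Gamma_vuv = -0.038113, Gamma_vvv = 0.000299; k4 = (0.297832, -1.990875, -0.487340, 0.009103)
  Y <- Y + (h/6)(k1 + 2k2 + 2k3 + k4): u = -0.1333, v = -1.5983, du/dtau = 0.2983, dv/dtau = -1.9911


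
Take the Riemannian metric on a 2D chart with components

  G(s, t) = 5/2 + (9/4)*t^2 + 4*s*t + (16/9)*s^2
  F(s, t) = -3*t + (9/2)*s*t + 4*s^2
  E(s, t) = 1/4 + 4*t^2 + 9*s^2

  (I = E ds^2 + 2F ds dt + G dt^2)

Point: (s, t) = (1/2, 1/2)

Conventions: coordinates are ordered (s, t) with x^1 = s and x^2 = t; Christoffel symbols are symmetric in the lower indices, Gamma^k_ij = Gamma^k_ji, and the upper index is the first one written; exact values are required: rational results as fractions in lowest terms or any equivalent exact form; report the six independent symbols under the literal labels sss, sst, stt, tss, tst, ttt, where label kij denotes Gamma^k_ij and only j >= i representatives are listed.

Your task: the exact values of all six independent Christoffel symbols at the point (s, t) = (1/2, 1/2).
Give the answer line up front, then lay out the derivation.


Answer: Gamma_sss = 10152/8861, Gamma_sst = 4512/8861, Gamma_stt = -68540/79749, Gamma_tss = 6948/8861, Gamma_tst = 3088/8861, Gamma_ttt = 5234/8861

E = 7/2, F = 5/8, G = 649/144 at the point
E_s = 9, E_t = 4, F_s = 25/4, F_t = -3/4, G_s = 34/9, G_t = 17/4
EG - F^2 = 8861/576;  g^inv = (576/8861) * [[649/144, -5/8], [-5/8, 7/2]]
first-kind symbols [ij,l] = (1/2)(d_i g_jl + d_j g_il - d_l g_ij): [ss,s] = E_s/2 = 9/2, [ss,t] = F_s - E_t/2 = 17/4, [st,s] = E_t/2 = 2, [st,t] = G_s/2 = 17/9, [tt,s] = F_t - G_s/2 = -95/36, [tt,t] = G_t/2 = 17/8
Gamma^s_ij = (G*[ij,s] - F*[ij,t])/(EG - F^2), Gamma^t_ij = (E*[ij,t] - F*[ij,s])/(EG - F^2)


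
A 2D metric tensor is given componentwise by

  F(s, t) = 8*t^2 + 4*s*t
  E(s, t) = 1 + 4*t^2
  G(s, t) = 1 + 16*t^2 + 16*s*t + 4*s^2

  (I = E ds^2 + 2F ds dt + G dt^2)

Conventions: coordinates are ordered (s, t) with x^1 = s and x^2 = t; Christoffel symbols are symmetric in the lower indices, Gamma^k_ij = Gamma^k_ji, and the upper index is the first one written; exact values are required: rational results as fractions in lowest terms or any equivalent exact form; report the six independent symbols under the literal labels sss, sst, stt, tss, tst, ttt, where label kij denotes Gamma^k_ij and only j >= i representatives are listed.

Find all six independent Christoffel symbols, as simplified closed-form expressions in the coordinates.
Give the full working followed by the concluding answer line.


E = 1 + 4*t^2; F = 8*t^2 + 4*s*t; G = 1 + 16*t^2 + 16*s*t + 4*s^2
Gamma^k_ij = (1/2) g^{kl} (d_i g_jl + d_j g_il - d_l g_ij), with g^inv = (1/(EG-F^2)) [[G, -F], [-F, E]]
first partials: E_s = 0, E_t = 8*t, F_s = 4*t, F_t = 16*t + 4*s, G_s = 16*t + 8*s, G_t = 32*t + 16*s
D = EG - F^2 = 1 + 20*t^2 + 16*s*t + 4*s^2
expanded: Gamma^s_ss = (G E_s - 2F F_s + F E_t)/(2D), Gamma^s_st = (G E_t - F G_s)/(2D), Gamma^s_tt = (2G F_t - G G_s - F G_t)/(2D), Gamma^t_ss = (2E F_s - E E_t - F E_s)/(2D), Gamma^t_st = (E G_s - F E_t)/(2D), Gamma^t_tt = (E G_t - 2F F_t + F G_s)/(2D); substitute and cancel common factors

Answer: Gamma_sss = 0, Gamma_sst = 4*t/(4*s^2 + 16*s*t + 20*t^2 + 1), Gamma_stt = 8*t/(4*s^2 + 16*s*t + 20*t^2 + 1), Gamma_tss = 0, Gamma_tst = (4*s + 8*t)/(4*s^2 + 16*s*t + 20*t^2 + 1), Gamma_ttt = (8*s + 16*t)/(4*s^2 + 16*s*t + 20*t^2 + 1)


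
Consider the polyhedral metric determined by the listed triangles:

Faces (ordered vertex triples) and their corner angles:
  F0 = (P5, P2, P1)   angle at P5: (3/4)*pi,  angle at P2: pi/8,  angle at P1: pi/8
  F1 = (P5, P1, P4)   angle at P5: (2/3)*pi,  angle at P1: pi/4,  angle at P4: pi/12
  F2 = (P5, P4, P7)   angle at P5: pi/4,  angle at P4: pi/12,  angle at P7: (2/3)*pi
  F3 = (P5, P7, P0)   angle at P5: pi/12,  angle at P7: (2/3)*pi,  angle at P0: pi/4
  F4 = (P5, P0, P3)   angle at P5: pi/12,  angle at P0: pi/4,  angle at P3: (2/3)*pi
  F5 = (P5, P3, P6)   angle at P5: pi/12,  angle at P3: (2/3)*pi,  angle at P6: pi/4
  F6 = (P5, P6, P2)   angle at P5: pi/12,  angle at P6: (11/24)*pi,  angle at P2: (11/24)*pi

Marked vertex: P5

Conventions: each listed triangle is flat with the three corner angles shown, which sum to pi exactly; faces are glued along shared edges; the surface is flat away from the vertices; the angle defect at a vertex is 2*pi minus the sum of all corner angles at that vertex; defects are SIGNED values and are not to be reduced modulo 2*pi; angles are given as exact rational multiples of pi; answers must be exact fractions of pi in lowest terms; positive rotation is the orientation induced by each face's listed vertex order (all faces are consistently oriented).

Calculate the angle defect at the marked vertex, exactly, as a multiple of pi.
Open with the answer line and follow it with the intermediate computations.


Answer: defect(P5) = 0

Sum of corner angles at P5: 2*pi
defect = 2*pi - 2*pi


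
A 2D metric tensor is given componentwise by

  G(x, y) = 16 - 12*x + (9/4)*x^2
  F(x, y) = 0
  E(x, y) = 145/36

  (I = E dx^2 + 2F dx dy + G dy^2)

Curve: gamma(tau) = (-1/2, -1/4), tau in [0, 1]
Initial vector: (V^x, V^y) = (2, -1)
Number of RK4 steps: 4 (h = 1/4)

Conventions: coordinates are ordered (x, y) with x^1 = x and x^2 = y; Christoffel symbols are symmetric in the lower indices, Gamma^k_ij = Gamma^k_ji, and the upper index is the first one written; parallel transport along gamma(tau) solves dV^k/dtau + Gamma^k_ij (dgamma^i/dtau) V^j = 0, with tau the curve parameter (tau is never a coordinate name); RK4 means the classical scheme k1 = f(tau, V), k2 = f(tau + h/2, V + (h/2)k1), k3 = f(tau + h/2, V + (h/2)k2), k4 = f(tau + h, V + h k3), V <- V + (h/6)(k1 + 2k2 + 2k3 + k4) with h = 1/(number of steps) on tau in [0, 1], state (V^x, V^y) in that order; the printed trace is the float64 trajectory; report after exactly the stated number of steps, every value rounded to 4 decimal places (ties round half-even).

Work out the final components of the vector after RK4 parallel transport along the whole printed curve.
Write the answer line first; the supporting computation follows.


Answer: V^x = 2.0000, V^y = -1.0000

gamma'(tau) = (0, 0); f(tau, V)^k = -Gamma^k_ij(gamma(tau)) gamma'^i(tau) V^j; h = 1/4; intermediate values shown to 6 dp
curve data and Christoffel symbols at the stage parameters:
  tau = 0.000000: gamma = (-0.500000, -0.250000), gamma' = (0.000000, 0.000000); Gamma_xxx = 0.000000, Gamma_xxy = 0.000000, Gamma_xyy = 1.768966, Gamma_yxx = 0.000000, Gamma_yxy = -0.315789, Gamma_yyy = 0.000000
  tau = 0.125000: gamma = (-0.500000, -0.250000), gamma' = (0.000000, 0.000000); Gamma_xxx = 0.000000, Gamma_xxy = 0.000000, Gamma_xyy = 1.768966, Gamma_yxx = 0.000000, Gamma_yxy = -0.315789, Gamma_yyy = 0.000000
  tau = 0.250000: gamma = (-0.500000, -0.250000), gamma' = (0.000000, 0.000000); Gamma_xxx = 0.000000, Gamma_xxy = 0.000000, Gamma_xyy = 1.768966, Gamma_yxx = 0.000000, Gamma_yxy = -0.315789, Gamma_yyy = 0.000000
  tau = 0.375000: gamma = (-0.500000, -0.250000), gamma' = (0.000000, 0.000000); Gamma_xxx = 0.000000, Gamma_xxy = 0.000000, Gamma_xyy = 1.768966, Gamma_yxx = 0.000000, Gamma_yxy = -0.315789, Gamma_yyy = 0.000000
  tau = 0.500000: gamma = (-0.500000, -0.250000), gamma' = (0.000000, 0.000000); Gamma_xxx = 0.000000, Gamma_xxy = 0.000000, Gamma_xyy = 1.768966, Gamma_yxx = 0.000000, Gamma_yxy = -0.315789, Gamma_yyy = 0.000000
  tau = 0.625000: gamma = (-0.500000, -0.250000), gamma' = (0.000000, 0.000000); Gamma_xxx = 0.000000, Gamma_xxy = 0.000000, Gamma_xyy = 1.768966, Gamma_yxx = 0.000000, Gamma_yxy = -0.315789, Gamma_yyy = 0.000000
  tau = 0.750000: gamma = (-0.500000, -0.250000), gamma' = (0.000000, 0.000000); Gamma_xxx = 0.000000, Gamma_xxy = 0.000000, Gamma_xyy = 1.768966, Gamma_yxx = 0.000000, Gamma_yxy = -0.315789, Gamma_yyy = 0.000000
  tau = 0.875000: gamma = (-0.500000, -0.250000), gamma' = (0.000000, 0.000000); Gamma_xxx = 0.000000, Gamma_xxy = 0.000000, Gamma_xyy = 1.768966, Gamma_yxx = 0.000000, Gamma_yxy = -0.315789, Gamma_yyy = 0.000000
  tau = 1.000000: gamma = (-0.500000, -0.250000), gamma' = (0.000000, 0.000000); Gamma_xxx = 0.000000, Gamma_xxy = 0.000000, Gamma_xyy = 1.768966, Gamma_yxx = 0.000000, Gamma_yxy = -0.315789, Gamma_yyy = 0.000000
step 0: V^x = 2.0000, V^y = -1.0000
step 1: k1 = (0.000000, 0.000000), k2 = (0.000000, 0.000000), k3 = (0.000000, 0.000000), k4 = (0.000000, 0.000000); V <- V + (h/6)(k1 + 2k2 + 2k3 + k4): V^x = 2.0000, V^y = -1.0000
step 2: k1 = (0.000000, 0.000000), k2 = (0.000000, 0.000000), k3 = (0.000000, 0.000000), k4 = (0.000000, 0.000000); V <- V + (h/6)(k1 + 2k2 + 2k3 + k4): V^x = 2.0000, V^y = -1.0000
step 3: k1 = (0.000000, 0.000000), k2 = (0.000000, 0.000000), k3 = (0.000000, 0.000000), k4 = (0.000000, 0.000000); V <- V + (h/6)(k1 + 2k2 + 2k3 + k4): V^x = 2.0000, V^y = -1.0000
step 4: k1 = (0.000000, 0.000000), k2 = (0.000000, 0.000000), k3 = (0.000000, 0.000000), k4 = (0.000000, 0.000000); V <- V + (h/6)(k1 + 2k2 + 2k3 + k4): V^x = 2.0000, V^y = -1.0000


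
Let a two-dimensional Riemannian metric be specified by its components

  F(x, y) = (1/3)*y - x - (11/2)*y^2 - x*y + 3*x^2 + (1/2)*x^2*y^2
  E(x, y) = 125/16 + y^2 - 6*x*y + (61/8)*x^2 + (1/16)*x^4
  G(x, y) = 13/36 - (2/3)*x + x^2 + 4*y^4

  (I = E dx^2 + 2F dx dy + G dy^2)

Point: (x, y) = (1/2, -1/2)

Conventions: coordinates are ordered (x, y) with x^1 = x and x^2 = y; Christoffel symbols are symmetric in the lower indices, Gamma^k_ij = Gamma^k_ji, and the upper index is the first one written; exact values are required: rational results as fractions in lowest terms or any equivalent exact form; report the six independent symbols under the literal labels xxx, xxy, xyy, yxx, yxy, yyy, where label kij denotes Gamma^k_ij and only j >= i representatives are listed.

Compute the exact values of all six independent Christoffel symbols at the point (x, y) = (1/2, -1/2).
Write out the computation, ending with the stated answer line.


E = 2937/256, F = -97/96, G = 19/36 at the point
E_x = 341/32, E_y = -4, F_x = 21/8, F_y = 125/24, G_x = 1/3, G_y = -2
EG - F^2 = 23197/4608;  g^inv = (4608/23197) * [[19/36, 97/96], [97/96, 2937/256]]
first-kind symbols [ij,l] = (1/2)(d_i g_jl + d_j g_il - d_l g_ij): [xx,x] = E_x/2 = 341/64, [xx,y] = F_x - E_y/2 = 37/8, [xy,x] = E_y/2 = -2, [xy,y] = G_x/2 = 1/6, [yy,x] = F_y - G_x/2 = 121/24, [yy,y] = G_y/2 = -1
Gamma^x_ij = (G*[ij,x] - F*[ij,y])/(EG - F^2), Gamma^y_ij = (E*[ij,y] - F*[ij,x])/(EG - F^2)

Answer: Gamma_xxx = 34492/23197, Gamma_xxy = -4088/23197, Gamma_xyy = 22816/69591, Gamma_yxx = 269313/23197, Gamma_yxy = -501/23197, Gamma_yyy = -29392/23197


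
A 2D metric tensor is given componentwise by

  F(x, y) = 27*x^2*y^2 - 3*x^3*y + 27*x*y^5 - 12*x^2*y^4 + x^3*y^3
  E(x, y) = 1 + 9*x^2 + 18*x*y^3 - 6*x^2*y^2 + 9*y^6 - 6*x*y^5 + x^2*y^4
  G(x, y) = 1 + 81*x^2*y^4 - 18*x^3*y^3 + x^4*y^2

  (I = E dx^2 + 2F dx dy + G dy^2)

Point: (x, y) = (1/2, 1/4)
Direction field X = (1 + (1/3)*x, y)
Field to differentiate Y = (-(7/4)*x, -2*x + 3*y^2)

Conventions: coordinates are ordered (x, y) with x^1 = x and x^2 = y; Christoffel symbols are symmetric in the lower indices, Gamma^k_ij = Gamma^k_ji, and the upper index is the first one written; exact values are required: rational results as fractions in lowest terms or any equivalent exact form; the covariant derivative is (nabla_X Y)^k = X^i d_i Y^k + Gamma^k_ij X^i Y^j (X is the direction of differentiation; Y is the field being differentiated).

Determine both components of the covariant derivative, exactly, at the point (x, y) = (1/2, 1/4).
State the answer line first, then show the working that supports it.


Answer: (nabla_X Y)^x = -410993/109608, (nabla_X Y)^y = -241669/109608

E = 13505/4096, F = 679/2048, G = 1073/1024 at the point
E_x = 4559/512, E_y = 485/512, F_x = 1143/1024, F_y = 1587/512, G_x = 35/256, G_y = 7/8
EG - F^2 = 13701/4096;  g^inv = (4096/13701) * [[1073/1024, -679/2048], [-679/2048, 13505/4096]]
first-kind symbols [ij,l] = (1/2)(d_i g_jl + d_j g_il - d_l g_ij): [xx,x] = E_x/2 = 4559/1024, [xx,y] = F_x - E_y/2 = 329/512, [xy,x] = E_y/2 = 485/1024, [xy,y] = G_x/2 = 35/512, [yy,x] = F_y - G_x/2 = 97/32, [yy,y] = G_y/2 = 7/16
Gamma^x_ij = (G*[ij,x] - F*[ij,y])/(EG - F^2), Gamma^y_ij = (E*[ij,y] - F*[ij,x])/(EG - F^2)
Gamma_xxx = 18236/13701, Gamma_xxy = 1940/13701, Gamma_xyy = 12416/13701, Gamma_yxx = 2632/13701, Gamma_yxy = 280/13701, Gamma_yyy = 1792/13701
X = (7/6, 1/4), Y = (-7/8, -13/16) at the point


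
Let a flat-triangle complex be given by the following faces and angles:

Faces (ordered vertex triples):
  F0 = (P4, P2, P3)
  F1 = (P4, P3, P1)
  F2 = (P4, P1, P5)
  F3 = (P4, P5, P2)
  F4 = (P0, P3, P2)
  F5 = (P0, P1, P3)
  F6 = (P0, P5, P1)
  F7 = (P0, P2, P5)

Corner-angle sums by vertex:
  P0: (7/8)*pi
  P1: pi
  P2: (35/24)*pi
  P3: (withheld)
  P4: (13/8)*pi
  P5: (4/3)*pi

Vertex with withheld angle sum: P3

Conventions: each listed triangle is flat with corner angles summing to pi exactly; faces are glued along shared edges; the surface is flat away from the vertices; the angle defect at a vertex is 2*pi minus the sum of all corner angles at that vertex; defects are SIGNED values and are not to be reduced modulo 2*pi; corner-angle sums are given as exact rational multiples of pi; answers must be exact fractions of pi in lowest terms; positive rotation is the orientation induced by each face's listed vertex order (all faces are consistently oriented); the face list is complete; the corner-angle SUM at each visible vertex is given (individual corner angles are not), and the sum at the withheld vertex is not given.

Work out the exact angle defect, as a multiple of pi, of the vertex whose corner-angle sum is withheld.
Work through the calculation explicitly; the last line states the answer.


V = 6, E = 12, F = 8; chi = V - E + F = 2
Gauss-Bonnet: total defect = 2*pi*chi = 4*pi; visible defects sum to (89/24)*pi

Answer: defect(P3) = (7/24)*pi


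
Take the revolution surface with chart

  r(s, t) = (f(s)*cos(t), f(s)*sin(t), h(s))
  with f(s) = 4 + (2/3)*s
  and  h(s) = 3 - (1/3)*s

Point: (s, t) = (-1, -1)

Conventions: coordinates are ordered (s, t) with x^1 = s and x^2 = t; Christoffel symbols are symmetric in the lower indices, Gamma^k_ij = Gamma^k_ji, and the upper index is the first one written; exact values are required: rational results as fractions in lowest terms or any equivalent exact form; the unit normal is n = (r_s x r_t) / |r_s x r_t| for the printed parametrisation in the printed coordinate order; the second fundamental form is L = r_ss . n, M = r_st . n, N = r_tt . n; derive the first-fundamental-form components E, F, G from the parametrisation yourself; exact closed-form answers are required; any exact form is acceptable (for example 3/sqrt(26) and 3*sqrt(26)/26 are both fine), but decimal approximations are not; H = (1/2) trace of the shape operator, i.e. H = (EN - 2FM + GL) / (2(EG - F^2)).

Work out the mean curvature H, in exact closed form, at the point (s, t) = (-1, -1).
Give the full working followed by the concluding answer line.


f = 10/3, f' = 2/3, f'' = 0, h' = -1/3, h'' = 0
E = 5/9, F = 0, G = 100/9; answer radicand W^2 = 5/9
unnormalised second-form numerators: l = 0, m = 0, n = -10/9; L = l/sqrt(5/9), and similarly M = m/sqrt(W^2), N = n/sqrt(W^2)
H = (E*n - 2*F*m + G*l) / (2*(EG - F^2)*sqrt(W^2)); E*n - 2*F*m + G*l = -50/81, EG - F^2 = 500/81, so H = (-1/20)/sqrt(5/9)

Answer: H = -3*sqrt(5)/100
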